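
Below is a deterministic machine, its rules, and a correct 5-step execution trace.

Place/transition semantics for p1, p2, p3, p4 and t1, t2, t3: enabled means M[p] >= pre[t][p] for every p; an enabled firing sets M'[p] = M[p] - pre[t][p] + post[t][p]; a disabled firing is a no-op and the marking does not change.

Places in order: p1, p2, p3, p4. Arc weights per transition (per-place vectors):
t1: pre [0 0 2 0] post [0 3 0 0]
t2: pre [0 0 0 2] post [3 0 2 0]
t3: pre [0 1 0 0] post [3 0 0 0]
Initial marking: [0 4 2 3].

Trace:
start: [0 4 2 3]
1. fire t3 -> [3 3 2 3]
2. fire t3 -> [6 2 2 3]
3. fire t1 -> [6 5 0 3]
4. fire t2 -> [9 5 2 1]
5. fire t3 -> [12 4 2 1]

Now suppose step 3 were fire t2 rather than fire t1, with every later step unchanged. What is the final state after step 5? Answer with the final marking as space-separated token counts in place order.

12 1 4 1

(re-executing from step 3 with the substitution; state before step 3: [6 2 2 3])
3. fire t2 -> [9 2 4 1]
4. fire t2 -> [9 2 4 1]
5. fire t3 -> [12 1 4 1]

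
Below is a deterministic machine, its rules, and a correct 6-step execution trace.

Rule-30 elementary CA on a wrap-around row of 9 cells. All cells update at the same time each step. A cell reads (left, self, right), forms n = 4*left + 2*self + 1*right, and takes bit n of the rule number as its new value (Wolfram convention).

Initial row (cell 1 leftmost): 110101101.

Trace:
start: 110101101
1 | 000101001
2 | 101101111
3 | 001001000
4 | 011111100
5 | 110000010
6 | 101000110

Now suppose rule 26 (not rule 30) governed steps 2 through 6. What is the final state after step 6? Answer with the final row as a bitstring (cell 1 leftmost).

(re-executing steps 2..6 under rule 26; state before step 2: 000101001)
2 | 101000110
3 | 000101100
4 | 001001010
5 | 010110001
6 | 000101010

000101010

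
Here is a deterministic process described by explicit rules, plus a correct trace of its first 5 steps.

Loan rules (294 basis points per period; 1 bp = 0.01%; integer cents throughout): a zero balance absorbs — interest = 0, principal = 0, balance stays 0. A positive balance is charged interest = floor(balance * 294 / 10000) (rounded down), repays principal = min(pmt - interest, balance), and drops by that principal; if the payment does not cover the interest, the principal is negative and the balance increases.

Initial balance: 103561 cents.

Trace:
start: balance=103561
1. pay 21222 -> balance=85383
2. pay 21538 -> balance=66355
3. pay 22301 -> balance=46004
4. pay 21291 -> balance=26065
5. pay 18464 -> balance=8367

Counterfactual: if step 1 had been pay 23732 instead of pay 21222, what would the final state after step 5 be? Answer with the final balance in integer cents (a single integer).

5548

(re-executing from step 1 with the substitution; state before step 1: balance=103561)
1. pay 23732 -> balance=82873
2. pay 21538 -> balance=63771
3. pay 22301 -> balance=43344
4. pay 21291 -> balance=23327
5. pay 18464 -> balance=5548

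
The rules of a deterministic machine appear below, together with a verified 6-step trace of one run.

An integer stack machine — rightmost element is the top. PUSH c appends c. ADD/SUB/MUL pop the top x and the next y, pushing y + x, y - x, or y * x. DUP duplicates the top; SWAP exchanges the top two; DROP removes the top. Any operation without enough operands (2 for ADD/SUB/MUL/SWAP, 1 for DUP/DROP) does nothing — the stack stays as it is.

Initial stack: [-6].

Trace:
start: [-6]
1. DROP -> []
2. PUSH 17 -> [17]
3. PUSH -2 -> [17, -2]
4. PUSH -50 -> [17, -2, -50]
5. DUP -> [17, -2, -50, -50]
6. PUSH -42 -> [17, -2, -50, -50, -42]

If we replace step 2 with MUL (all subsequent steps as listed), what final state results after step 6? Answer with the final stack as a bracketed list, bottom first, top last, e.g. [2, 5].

(re-executing from step 2 with the substitution; state before step 2: [])
2. MUL -> []
3. PUSH -2 -> [-2]
4. PUSH -50 -> [-2, -50]
5. DUP -> [-2, -50, -50]
6. PUSH -42 -> [-2, -50, -50, -42]

[-2, -50, -50, -42]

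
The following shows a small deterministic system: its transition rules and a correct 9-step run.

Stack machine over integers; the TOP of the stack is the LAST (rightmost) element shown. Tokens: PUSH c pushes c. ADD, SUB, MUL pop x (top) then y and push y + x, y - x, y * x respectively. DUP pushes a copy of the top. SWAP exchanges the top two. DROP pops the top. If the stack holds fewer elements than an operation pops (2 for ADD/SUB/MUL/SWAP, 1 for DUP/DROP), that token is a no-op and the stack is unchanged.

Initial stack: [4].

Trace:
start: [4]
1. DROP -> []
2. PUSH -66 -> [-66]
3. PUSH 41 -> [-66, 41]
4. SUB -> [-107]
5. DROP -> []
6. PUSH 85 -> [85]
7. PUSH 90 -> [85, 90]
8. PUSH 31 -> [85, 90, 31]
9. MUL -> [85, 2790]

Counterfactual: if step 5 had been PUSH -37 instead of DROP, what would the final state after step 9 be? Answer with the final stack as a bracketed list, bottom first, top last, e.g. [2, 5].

[-107, -37, 85, 2790]

(re-executing from step 5 with the substitution; state before step 5: [-107])
5. PUSH -37 -> [-107, -37]
6. PUSH 85 -> [-107, -37, 85]
7. PUSH 90 -> [-107, -37, 85, 90]
8. PUSH 31 -> [-107, -37, 85, 90, 31]
9. MUL -> [-107, -37, 85, 2790]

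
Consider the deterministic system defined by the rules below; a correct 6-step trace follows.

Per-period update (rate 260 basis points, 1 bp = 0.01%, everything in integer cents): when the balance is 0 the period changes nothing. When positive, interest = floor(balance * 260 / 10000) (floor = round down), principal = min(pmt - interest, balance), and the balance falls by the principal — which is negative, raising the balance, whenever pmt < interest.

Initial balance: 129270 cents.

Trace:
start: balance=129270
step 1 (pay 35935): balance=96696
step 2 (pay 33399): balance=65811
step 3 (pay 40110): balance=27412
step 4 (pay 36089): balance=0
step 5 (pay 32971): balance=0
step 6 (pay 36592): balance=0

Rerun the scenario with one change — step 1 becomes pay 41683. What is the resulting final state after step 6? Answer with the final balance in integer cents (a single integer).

(re-executing from step 1 with the substitution; state before step 1: balance=129270)
step 1 (pay 41683): balance=90948
step 2 (pay 33399): balance=59913
step 3 (pay 40110): balance=21360
step 4 (pay 36089): balance=0
step 5 (pay 32971): balance=0
step 6 (pay 36592): balance=0

0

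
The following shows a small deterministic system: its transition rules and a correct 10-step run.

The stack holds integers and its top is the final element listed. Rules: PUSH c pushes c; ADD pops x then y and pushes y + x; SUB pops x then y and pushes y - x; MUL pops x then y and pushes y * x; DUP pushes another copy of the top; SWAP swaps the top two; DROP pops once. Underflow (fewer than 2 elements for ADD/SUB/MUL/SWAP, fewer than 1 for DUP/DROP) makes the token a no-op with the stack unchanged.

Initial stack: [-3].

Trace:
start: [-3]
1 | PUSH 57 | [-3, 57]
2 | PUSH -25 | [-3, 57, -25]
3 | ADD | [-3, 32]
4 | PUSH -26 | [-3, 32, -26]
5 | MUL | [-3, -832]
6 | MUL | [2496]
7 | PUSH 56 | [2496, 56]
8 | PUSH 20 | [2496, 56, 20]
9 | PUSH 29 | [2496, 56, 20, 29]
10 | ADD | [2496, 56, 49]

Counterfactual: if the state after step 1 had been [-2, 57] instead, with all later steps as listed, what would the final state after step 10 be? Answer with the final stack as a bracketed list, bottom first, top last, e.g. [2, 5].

[1664, 56, 49]

state after step 1 := [-2, 57]
2 | PUSH -25 | [-2, 57, -25]
3 | ADD | [-2, 32]
4 | PUSH -26 | [-2, 32, -26]
5 | MUL | [-2, -832]
6 | MUL | [1664]
7 | PUSH 56 | [1664, 56]
8 | PUSH 20 | [1664, 56, 20]
9 | PUSH 29 | [1664, 56, 20, 29]
10 | ADD | [1664, 56, 49]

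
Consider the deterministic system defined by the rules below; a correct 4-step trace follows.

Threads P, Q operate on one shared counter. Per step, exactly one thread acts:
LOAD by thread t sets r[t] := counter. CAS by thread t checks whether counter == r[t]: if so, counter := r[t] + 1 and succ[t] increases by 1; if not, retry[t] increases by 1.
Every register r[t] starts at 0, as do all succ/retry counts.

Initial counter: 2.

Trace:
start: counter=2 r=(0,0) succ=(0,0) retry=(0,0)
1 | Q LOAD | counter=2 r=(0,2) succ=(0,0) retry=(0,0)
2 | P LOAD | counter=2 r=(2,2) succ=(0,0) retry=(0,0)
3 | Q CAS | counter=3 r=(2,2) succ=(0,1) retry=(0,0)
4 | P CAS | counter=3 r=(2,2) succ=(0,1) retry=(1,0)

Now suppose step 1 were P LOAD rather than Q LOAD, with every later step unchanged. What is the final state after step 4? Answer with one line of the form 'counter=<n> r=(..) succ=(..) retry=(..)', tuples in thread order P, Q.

(re-executing from step 1 with the substitution; state before step 1: counter=2 r=(0,0) succ=(0,0) retry=(0,0))
1 | P LOAD | counter=2 r=(2,0) succ=(0,0) retry=(0,0)
2 | P LOAD | counter=2 r=(2,0) succ=(0,0) retry=(0,0)
3 | Q CAS | counter=2 r=(2,0) succ=(0,0) retry=(0,1)
4 | P CAS | counter=3 r=(2,0) succ=(1,0) retry=(0,1)

counter=3 r=(2,0) succ=(1,0) retry=(0,1)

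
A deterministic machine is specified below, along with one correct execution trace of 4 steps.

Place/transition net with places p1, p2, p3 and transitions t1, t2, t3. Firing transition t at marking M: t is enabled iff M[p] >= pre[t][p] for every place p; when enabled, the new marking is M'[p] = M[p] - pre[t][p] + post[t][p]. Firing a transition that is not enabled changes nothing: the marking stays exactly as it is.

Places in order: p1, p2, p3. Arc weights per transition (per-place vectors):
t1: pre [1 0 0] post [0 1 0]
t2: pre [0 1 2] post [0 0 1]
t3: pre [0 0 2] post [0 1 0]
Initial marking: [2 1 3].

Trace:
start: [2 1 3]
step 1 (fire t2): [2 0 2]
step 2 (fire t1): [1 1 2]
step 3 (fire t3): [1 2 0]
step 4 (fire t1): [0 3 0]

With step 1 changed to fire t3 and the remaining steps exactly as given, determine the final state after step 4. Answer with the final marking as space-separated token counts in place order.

(re-executing from step 1 with the substitution; state before step 1: [2 1 3])
step 1 (fire t3): [2 2 1]
step 2 (fire t1): [1 3 1]
step 3 (fire t3): [1 3 1]
step 4 (fire t1): [0 4 1]

0 4 1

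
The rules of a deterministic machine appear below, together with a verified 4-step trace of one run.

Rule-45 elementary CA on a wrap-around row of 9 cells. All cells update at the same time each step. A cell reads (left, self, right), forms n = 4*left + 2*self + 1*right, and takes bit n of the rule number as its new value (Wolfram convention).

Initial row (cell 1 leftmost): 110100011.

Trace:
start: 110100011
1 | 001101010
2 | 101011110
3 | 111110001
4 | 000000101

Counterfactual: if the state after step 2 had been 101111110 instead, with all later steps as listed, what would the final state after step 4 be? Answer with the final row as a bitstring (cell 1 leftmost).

000011101

state after step 2 := 101111110
3 | 111000001
4 | 000011101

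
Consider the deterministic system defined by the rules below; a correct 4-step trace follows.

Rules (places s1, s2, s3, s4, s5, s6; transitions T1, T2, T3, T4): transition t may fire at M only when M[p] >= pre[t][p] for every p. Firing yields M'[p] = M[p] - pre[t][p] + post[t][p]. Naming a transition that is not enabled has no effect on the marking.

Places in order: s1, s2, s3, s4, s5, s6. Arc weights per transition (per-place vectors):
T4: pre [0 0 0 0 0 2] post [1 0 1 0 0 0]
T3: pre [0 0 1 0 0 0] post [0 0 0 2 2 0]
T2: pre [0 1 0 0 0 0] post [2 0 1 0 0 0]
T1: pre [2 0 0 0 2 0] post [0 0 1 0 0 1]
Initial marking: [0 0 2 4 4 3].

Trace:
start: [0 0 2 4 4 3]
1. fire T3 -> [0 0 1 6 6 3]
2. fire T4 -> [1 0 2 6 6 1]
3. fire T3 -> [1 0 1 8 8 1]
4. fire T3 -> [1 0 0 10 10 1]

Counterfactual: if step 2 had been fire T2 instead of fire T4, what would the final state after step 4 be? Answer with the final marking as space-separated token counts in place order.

(re-executing from step 2 with the substitution; state before step 2: [0 0 1 6 6 3])
2. fire T2 -> [0 0 1 6 6 3]
3. fire T3 -> [0 0 0 8 8 3]
4. fire T3 -> [0 0 0 8 8 3]

0 0 0 8 8 3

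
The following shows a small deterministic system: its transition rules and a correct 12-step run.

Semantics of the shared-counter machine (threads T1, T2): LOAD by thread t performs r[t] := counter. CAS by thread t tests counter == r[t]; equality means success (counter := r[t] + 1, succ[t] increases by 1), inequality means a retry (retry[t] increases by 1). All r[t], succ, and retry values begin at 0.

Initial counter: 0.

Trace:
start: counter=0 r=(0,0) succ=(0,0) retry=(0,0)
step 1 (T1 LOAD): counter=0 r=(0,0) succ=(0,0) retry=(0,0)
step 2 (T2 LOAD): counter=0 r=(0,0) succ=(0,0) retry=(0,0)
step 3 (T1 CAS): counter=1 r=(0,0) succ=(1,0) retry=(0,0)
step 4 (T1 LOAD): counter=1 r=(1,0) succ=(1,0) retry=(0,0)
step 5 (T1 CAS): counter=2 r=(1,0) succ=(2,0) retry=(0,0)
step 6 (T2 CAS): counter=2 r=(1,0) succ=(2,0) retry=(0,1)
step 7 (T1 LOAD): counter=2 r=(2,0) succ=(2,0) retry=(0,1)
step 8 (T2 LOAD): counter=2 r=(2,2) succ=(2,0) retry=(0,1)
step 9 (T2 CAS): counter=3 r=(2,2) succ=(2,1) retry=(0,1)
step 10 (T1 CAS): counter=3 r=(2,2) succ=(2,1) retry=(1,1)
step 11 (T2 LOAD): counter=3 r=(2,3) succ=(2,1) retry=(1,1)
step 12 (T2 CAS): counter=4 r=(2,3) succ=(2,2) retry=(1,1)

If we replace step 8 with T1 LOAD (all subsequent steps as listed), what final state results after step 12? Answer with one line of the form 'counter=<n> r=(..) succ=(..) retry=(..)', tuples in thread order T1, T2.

counter=4 r=(2,3) succ=(3,1) retry=(0,2)

(re-executing from step 8 with the substitution; state before step 8: counter=2 r=(2,0) succ=(2,0) retry=(0,1))
step 8 (T1 LOAD): counter=2 r=(2,0) succ=(2,0) retry=(0,1)
step 9 (T2 CAS): counter=2 r=(2,0) succ=(2,0) retry=(0,2)
step 10 (T1 CAS): counter=3 r=(2,0) succ=(3,0) retry=(0,2)
step 11 (T2 LOAD): counter=3 r=(2,3) succ=(3,0) retry=(0,2)
step 12 (T2 CAS): counter=4 r=(2,3) succ=(3,1) retry=(0,2)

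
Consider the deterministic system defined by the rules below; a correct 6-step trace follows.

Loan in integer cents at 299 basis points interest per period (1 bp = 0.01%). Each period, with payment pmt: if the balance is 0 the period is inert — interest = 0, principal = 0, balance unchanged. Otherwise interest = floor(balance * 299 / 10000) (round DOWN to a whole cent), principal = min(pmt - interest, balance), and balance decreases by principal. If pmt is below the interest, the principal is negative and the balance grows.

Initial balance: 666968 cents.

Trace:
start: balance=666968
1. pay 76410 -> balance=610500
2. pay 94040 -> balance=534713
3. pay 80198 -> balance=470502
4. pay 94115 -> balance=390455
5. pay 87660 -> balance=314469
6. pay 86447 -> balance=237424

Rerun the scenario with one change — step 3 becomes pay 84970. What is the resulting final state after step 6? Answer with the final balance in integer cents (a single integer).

(re-executing from step 3 with the substitution; state before step 3: balance=534713)
3. pay 84970 -> balance=465730
4. pay 94115 -> balance=385540
5. pay 87660 -> balance=309407
6. pay 86447 -> balance=232211

232211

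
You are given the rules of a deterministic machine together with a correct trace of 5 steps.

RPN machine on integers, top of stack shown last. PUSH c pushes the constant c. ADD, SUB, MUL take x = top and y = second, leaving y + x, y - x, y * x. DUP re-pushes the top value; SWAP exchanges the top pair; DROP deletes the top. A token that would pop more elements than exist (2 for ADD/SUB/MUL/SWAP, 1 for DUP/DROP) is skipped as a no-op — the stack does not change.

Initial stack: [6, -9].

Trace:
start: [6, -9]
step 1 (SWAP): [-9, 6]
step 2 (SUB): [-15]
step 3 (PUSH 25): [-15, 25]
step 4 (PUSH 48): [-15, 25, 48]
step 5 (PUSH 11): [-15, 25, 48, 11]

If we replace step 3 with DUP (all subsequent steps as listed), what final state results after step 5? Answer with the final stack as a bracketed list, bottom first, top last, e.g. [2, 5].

[-15, -15, 48, 11]

(re-executing from step 3 with the substitution; state before step 3: [-15])
step 3 (DUP): [-15, -15]
step 4 (PUSH 48): [-15, -15, 48]
step 5 (PUSH 11): [-15, -15, 48, 11]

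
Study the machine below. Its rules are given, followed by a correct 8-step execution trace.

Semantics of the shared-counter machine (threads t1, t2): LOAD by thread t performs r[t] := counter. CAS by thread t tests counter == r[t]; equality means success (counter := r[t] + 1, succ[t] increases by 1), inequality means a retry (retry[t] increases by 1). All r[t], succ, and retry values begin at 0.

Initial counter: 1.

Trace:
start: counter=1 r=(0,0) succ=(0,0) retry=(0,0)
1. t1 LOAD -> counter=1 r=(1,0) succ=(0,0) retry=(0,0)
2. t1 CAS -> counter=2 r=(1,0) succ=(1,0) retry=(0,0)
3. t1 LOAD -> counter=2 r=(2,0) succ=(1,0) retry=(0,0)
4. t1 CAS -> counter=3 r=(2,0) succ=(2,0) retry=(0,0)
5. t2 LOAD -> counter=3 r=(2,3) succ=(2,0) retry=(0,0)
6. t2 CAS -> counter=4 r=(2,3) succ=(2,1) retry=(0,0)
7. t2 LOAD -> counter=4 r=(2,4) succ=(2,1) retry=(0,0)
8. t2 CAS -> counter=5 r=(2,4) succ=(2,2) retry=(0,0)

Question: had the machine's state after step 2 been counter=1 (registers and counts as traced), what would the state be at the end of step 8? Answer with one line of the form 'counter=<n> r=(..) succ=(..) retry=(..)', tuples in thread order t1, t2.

state after step 2 := counter=1 r=(1,0) succ=(1,0) retry=(0,0)
3. t1 LOAD -> counter=1 r=(1,0) succ=(1,0) retry=(0,0)
4. t1 CAS -> counter=2 r=(1,0) succ=(2,0) retry=(0,0)
5. t2 LOAD -> counter=2 r=(1,2) succ=(2,0) retry=(0,0)
6. t2 CAS -> counter=3 r=(1,2) succ=(2,1) retry=(0,0)
7. t2 LOAD -> counter=3 r=(1,3) succ=(2,1) retry=(0,0)
8. t2 CAS -> counter=4 r=(1,3) succ=(2,2) retry=(0,0)

counter=4 r=(1,3) succ=(2,2) retry=(0,0)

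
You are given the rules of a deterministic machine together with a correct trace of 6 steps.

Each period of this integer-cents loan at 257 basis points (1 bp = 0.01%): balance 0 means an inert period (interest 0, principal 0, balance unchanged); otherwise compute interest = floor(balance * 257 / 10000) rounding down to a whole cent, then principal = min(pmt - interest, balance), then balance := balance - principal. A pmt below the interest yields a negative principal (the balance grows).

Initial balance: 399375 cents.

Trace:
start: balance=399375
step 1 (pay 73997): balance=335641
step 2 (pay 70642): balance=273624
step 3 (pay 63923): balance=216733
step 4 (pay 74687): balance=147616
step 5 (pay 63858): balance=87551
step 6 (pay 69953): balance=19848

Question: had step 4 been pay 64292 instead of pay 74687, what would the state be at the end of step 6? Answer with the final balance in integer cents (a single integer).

(re-executing from step 4 with the substitution; state before step 4: balance=216733)
step 4 (pay 64292): balance=158011
step 5 (pay 63858): balance=98213
step 6 (pay 69953): balance=30784

30784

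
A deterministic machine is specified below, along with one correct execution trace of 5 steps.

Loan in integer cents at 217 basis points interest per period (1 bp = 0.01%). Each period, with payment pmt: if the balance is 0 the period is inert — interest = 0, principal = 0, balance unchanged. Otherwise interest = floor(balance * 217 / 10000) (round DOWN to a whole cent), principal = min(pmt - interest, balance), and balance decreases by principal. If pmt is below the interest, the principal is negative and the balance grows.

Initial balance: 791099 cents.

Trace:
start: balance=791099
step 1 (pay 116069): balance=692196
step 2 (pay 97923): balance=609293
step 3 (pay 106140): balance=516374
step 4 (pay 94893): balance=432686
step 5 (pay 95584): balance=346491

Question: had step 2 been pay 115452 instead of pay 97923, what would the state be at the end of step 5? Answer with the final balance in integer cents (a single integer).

(re-executing from step 2 with the substitution; state before step 2: balance=692196)
step 2 (pay 115452): balance=591764
step 3 (pay 106140): balance=498465
step 4 (pay 94893): balance=414388
step 5 (pay 95584): balance=327796

327796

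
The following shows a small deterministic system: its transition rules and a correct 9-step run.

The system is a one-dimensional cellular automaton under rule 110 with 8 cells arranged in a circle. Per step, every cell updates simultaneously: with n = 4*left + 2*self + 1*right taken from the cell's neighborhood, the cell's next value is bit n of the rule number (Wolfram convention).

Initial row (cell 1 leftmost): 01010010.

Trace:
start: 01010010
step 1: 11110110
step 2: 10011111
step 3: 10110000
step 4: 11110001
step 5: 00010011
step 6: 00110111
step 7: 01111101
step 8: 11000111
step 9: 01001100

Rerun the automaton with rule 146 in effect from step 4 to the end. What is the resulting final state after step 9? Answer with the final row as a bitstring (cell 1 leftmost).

(re-executing steps 4..9 under rule 146; state before step 4: 10110000)
step 4: 00001001
step 5: 10010110
step 6: 01100000
step 7: 10010000
step 8: 01101001
step 9: 00000110

00000110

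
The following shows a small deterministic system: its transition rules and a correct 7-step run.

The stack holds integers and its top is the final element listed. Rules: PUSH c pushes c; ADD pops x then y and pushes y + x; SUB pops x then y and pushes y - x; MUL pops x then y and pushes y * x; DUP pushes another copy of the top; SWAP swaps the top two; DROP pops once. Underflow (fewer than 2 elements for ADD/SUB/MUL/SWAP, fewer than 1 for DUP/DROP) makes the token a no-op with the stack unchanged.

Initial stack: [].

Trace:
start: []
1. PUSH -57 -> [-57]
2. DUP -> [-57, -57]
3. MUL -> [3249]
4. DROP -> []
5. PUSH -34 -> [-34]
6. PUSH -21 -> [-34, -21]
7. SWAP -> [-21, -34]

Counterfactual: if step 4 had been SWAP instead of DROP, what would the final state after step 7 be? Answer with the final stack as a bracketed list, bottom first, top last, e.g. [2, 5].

(re-executing from step 4 with the substitution; state before step 4: [3249])
4. SWAP -> [3249]
5. PUSH -34 -> [3249, -34]
6. PUSH -21 -> [3249, -34, -21]
7. SWAP -> [3249, -21, -34]

[3249, -21, -34]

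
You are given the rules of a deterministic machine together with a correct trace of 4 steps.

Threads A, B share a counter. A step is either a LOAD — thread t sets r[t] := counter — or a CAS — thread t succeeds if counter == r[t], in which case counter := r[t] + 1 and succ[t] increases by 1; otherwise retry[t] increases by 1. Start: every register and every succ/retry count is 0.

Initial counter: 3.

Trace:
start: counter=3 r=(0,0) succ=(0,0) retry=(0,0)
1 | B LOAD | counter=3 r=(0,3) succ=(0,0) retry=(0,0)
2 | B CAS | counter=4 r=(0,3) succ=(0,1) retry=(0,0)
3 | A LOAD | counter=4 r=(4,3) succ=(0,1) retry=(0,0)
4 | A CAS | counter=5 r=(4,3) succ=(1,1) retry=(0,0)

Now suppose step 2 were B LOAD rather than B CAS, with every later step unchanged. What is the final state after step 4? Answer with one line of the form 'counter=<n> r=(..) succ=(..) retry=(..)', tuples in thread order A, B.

counter=4 r=(3,3) succ=(1,0) retry=(0,0)

(re-executing from step 2 with the substitution; state before step 2: counter=3 r=(0,3) succ=(0,0) retry=(0,0))
2 | B LOAD | counter=3 r=(0,3) succ=(0,0) retry=(0,0)
3 | A LOAD | counter=3 r=(3,3) succ=(0,0) retry=(0,0)
4 | A CAS | counter=4 r=(3,3) succ=(1,0) retry=(0,0)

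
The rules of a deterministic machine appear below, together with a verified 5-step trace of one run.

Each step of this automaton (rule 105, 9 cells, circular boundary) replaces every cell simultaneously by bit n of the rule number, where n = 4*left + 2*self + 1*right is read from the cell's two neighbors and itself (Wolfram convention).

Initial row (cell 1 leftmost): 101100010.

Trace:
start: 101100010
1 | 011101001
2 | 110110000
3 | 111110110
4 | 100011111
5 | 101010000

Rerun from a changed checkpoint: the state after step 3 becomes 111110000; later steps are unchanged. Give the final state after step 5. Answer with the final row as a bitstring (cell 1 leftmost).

state after step 3 := 111110000
4 | 100010110
5 | 001001111

001001111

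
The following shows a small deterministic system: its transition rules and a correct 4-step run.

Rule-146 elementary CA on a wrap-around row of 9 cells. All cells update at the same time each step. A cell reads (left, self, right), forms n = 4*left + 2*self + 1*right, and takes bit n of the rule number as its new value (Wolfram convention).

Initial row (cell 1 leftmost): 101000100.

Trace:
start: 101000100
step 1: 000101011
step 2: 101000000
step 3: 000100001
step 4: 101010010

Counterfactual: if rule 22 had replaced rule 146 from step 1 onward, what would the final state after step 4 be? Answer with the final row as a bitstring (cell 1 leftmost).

000000000

(re-executing steps 1..4 under rule 22; state before step 1: 101000100)
step 1: 101101111
step 2: 000000000
step 3: 000000000
step 4: 000000000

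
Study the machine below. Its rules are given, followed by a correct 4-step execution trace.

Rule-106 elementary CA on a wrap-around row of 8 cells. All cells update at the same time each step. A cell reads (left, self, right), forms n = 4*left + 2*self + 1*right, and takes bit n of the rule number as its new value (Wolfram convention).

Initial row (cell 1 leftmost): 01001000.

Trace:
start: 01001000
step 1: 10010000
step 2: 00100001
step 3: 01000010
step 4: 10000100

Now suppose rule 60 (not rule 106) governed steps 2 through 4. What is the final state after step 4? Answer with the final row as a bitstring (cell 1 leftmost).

(re-executing steps 2..4 under rule 60; state before step 2: 10010000)
step 2: 11011000
step 3: 10110100
step 4: 11101110

11101110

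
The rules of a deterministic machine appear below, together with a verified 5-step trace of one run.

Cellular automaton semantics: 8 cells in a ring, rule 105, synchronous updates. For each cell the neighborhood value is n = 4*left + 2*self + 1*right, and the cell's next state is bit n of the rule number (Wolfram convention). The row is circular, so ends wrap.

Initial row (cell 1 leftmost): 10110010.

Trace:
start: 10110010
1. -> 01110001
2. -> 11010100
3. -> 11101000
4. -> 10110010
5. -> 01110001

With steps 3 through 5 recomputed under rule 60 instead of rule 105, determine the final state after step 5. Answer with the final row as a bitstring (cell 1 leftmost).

00010001

(re-executing steps 3..5 under rule 60; state before step 3: 11010100)
3. -> 10111110
4. -> 11100001
5. -> 00010001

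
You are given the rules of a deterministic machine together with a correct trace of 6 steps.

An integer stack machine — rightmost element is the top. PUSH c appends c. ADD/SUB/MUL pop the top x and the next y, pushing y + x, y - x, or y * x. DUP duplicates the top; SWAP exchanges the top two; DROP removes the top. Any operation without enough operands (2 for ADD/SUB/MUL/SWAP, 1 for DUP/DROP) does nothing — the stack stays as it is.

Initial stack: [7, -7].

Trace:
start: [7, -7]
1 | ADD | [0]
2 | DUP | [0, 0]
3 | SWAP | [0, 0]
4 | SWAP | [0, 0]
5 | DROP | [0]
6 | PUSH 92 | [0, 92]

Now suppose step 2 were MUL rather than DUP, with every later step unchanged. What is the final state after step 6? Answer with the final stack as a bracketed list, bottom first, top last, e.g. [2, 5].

[92]

(re-executing from step 2 with the substitution; state before step 2: [0])
2 | MUL | [0]
3 | SWAP | [0]
4 | SWAP | [0]
5 | DROP | []
6 | PUSH 92 | [92]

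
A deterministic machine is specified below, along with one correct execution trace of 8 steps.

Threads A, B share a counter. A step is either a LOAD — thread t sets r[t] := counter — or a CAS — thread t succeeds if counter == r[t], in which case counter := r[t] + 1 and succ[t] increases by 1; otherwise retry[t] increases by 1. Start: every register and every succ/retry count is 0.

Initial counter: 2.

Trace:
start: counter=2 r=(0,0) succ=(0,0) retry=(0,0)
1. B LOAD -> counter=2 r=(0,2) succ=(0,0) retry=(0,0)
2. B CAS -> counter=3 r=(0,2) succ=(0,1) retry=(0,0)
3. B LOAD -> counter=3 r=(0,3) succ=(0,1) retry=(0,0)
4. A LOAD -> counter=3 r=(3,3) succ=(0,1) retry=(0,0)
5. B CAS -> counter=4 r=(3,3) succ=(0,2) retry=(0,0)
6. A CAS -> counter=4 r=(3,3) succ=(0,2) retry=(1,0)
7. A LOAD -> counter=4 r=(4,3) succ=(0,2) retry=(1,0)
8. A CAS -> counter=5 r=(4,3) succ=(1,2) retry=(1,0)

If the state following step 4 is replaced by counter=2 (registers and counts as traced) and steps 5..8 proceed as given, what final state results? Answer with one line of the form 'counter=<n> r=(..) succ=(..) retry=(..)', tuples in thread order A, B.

counter=3 r=(2,3) succ=(1,1) retry=(1,1)

state after step 4 := counter=2 r=(3,3) succ=(0,1) retry=(0,0)
5. B CAS -> counter=2 r=(3,3) succ=(0,1) retry=(0,1)
6. A CAS -> counter=2 r=(3,3) succ=(0,1) retry=(1,1)
7. A LOAD -> counter=2 r=(2,3) succ=(0,1) retry=(1,1)
8. A CAS -> counter=3 r=(2,3) succ=(1,1) retry=(1,1)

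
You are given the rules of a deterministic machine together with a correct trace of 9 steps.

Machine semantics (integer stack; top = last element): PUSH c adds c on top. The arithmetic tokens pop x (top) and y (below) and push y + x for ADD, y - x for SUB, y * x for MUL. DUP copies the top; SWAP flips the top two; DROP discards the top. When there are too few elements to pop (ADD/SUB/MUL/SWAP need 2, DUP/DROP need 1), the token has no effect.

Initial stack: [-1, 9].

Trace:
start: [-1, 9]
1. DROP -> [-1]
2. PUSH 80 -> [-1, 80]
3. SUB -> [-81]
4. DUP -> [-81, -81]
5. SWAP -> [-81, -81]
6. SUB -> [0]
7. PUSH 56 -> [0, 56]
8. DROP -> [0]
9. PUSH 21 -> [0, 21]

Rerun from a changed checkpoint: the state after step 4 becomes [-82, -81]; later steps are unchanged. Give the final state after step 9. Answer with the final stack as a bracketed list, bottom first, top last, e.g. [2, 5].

[1, 21]

state after step 4 := [-82, -81]
5. SWAP -> [-81, -82]
6. SUB -> [1]
7. PUSH 56 -> [1, 56]
8. DROP -> [1]
9. PUSH 21 -> [1, 21]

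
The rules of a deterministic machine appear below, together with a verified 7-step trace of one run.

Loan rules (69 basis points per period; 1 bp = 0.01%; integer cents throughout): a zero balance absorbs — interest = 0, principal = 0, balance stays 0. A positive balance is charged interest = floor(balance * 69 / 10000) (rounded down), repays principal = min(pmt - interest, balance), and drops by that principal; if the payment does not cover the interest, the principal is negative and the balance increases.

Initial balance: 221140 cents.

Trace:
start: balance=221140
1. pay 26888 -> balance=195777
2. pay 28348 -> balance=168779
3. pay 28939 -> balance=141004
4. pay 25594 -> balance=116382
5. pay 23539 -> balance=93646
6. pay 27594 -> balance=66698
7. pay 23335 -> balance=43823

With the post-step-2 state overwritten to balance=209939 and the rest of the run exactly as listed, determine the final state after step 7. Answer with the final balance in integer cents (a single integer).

state after step 2 := balance=209939
3. pay 28939 -> balance=182448
4. pay 25594 -> balance=158112
5. pay 23539 -> balance=135663
6. pay 27594 -> balance=109005
7. pay 23335 -> balance=86422

86422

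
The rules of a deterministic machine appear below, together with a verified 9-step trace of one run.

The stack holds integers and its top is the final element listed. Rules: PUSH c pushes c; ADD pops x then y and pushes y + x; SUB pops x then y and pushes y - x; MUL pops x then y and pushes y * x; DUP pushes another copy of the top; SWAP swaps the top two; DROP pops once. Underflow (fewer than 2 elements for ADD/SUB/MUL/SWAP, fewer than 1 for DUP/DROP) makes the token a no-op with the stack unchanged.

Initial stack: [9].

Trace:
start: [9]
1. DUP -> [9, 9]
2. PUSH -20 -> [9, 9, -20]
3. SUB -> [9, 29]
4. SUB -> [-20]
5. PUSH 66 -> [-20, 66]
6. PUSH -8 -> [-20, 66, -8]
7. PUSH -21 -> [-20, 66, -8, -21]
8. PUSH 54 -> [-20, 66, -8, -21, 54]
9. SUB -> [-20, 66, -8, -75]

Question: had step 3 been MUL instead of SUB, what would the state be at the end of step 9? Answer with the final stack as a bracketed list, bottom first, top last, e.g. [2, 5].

(re-executing from step 3 with the substitution; state before step 3: [9, 9, -20])
3. MUL -> [9, -180]
4. SUB -> [189]
5. PUSH 66 -> [189, 66]
6. PUSH -8 -> [189, 66, -8]
7. PUSH -21 -> [189, 66, -8, -21]
8. PUSH 54 -> [189, 66, -8, -21, 54]
9. SUB -> [189, 66, -8, -75]

[189, 66, -8, -75]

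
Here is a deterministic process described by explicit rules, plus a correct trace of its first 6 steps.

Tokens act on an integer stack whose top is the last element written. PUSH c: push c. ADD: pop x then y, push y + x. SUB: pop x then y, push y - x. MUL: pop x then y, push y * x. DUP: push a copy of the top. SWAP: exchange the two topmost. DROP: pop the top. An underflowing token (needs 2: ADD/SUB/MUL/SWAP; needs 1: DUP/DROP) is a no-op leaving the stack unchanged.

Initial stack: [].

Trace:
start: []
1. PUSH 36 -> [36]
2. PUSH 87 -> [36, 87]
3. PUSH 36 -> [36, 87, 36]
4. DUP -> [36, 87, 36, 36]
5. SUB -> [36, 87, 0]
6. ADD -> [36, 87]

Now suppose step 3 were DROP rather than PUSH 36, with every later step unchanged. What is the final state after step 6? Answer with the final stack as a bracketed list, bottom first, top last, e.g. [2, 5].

[0]

(re-executing from step 3 with the substitution; state before step 3: [36, 87])
3. DROP -> [36]
4. DUP -> [36, 36]
5. SUB -> [0]
6. ADD -> [0]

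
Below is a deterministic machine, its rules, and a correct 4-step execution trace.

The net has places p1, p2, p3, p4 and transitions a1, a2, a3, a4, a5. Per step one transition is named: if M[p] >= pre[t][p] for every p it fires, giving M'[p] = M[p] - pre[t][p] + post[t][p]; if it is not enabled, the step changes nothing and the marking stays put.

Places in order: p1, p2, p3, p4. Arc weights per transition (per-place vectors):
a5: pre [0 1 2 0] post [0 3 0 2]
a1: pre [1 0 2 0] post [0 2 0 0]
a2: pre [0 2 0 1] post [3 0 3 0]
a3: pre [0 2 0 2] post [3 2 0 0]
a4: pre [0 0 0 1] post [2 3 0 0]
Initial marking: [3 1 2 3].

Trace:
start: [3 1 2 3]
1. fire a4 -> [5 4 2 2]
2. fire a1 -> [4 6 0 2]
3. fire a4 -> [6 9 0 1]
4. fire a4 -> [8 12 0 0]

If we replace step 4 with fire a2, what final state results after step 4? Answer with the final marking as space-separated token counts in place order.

9 7 3 0

(re-executing from step 4 with the substitution; state before step 4: [6 9 0 1])
4. fire a2 -> [9 7 3 0]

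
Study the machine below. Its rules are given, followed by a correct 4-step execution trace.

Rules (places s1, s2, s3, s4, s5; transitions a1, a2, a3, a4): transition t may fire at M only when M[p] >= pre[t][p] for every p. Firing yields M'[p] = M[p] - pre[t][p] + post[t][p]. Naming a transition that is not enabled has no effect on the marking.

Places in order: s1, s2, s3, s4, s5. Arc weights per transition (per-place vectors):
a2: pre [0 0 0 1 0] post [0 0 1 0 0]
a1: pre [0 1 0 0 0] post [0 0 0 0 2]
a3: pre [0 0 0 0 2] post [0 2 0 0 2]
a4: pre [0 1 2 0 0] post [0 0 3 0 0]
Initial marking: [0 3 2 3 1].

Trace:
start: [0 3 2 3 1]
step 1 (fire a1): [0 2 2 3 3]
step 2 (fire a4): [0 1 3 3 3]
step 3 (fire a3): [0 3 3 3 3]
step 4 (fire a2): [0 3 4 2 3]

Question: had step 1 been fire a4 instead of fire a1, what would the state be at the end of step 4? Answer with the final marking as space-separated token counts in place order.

0 1 5 2 1

(re-executing from step 1 with the substitution; state before step 1: [0 3 2 3 1])
step 1 (fire a4): [0 2 3 3 1]
step 2 (fire a4): [0 1 4 3 1]
step 3 (fire a3): [0 1 4 3 1]
step 4 (fire a2): [0 1 5 2 1]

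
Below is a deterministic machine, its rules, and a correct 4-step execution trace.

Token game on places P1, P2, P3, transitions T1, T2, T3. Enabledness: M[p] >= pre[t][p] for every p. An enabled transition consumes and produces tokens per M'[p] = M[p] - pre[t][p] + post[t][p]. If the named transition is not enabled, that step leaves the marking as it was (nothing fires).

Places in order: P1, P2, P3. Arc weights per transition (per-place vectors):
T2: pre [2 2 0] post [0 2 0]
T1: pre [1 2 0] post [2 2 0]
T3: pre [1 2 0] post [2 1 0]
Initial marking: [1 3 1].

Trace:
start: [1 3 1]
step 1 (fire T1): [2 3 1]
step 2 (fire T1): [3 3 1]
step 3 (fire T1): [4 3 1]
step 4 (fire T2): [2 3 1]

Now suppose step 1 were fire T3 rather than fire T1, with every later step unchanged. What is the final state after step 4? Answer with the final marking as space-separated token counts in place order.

(re-executing from step 1 with the substitution; state before step 1: [1 3 1])
step 1 (fire T3): [2 2 1]
step 2 (fire T1): [3 2 1]
step 3 (fire T1): [4 2 1]
step 4 (fire T2): [2 2 1]

2 2 1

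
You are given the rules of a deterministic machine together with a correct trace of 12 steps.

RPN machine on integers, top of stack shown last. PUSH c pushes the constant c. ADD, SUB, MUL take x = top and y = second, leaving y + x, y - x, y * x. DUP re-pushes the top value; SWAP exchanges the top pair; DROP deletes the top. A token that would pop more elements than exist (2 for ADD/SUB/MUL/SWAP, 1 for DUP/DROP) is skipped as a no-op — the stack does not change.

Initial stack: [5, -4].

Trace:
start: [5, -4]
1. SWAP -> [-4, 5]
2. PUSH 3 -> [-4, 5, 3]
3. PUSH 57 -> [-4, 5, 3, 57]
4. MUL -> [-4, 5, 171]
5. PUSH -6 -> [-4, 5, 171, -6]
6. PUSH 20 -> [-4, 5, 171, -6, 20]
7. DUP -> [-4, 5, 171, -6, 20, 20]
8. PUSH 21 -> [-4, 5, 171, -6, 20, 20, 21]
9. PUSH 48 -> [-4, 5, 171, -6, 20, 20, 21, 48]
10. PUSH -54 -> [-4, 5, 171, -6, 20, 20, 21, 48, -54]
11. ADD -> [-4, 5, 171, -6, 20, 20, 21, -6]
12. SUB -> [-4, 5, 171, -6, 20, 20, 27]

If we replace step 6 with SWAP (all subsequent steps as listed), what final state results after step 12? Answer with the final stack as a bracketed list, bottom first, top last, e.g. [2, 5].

[-4, 5, -6, 171, 171, 27]

(re-executing from step 6 with the substitution; state before step 6: [-4, 5, 171, -6])
6. SWAP -> [-4, 5, -6, 171]
7. DUP -> [-4, 5, -6, 171, 171]
8. PUSH 21 -> [-4, 5, -6, 171, 171, 21]
9. PUSH 48 -> [-4, 5, -6, 171, 171, 21, 48]
10. PUSH -54 -> [-4, 5, -6, 171, 171, 21, 48, -54]
11. ADD -> [-4, 5, -6, 171, 171, 21, -6]
12. SUB -> [-4, 5, -6, 171, 171, 27]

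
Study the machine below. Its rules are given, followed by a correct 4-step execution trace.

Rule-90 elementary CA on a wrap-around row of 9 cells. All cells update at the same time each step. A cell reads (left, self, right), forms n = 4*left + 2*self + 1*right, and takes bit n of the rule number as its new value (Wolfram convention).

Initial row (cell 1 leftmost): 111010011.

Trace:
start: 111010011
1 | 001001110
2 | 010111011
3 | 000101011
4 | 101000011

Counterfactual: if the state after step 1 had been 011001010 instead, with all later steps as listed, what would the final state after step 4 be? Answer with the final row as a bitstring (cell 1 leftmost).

state after step 1 := 011001010
2 | 111110001
3 | 000011011
4 | 100111011

100111011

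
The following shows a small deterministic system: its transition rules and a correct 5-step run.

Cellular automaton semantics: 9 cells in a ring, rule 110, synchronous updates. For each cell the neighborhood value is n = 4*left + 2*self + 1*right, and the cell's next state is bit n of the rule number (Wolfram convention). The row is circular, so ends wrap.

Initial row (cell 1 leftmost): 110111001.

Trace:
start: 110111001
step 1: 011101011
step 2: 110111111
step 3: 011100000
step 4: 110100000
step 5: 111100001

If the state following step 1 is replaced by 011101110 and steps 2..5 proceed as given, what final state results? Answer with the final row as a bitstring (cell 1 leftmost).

001101000

state after step 1 := 011101110
step 2: 110111010
step 3: 111101111
step 4: 000111000
step 5: 001101000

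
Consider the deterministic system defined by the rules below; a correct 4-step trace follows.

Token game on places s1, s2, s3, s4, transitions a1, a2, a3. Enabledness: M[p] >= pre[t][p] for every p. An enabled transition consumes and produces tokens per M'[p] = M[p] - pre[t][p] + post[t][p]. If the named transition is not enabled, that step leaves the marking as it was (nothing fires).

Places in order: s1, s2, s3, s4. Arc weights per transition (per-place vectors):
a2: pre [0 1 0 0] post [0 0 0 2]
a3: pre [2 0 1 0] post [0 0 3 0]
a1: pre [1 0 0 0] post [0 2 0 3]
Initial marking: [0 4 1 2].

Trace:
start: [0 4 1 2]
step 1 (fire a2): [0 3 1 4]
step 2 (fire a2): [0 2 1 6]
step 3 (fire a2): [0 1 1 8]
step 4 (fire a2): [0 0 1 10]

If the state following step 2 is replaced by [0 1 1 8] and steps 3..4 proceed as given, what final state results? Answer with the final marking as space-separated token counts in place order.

0 0 1 10

state after step 2 := [0 1 1 8]
step 3 (fire a2): [0 0 1 10]
step 4 (fire a2): [0 0 1 10]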